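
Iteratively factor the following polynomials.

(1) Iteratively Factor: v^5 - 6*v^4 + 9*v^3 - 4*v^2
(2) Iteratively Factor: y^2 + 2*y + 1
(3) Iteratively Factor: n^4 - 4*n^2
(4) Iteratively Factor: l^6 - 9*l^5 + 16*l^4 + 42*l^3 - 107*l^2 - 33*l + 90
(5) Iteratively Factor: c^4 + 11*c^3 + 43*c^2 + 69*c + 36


(1) = (v)*(v^4 - 6*v^3 + 9*v^2 - 4*v) = v*(v - 1)*(v^3 - 5*v^2 + 4*v) = v*(v - 4)*(v - 1)*(v^2 - v) = v^2*(v - 4)*(v - 1)*(v - 1)
(2) = (y + 1)*(y + 1)
(3) = (n)*(n^3 - 4*n) = n*(n - 2)*(n^2 + 2*n) = n*(n - 2)*(n + 2)*(n)
(4) = (l - 5)*(l^5 - 4*l^4 - 4*l^3 + 22*l^2 + 3*l - 18) = (l - 5)*(l - 3)*(l^4 - l^3 - 7*l^2 + l + 6) = (l - 5)*(l - 3)*(l - 1)*(l^3 - 7*l - 6) = (l - 5)*(l - 3)*(l - 1)*(l + 1)*(l^2 - l - 6) = (l - 5)*(l - 3)^2*(l - 1)*(l + 1)*(l + 2)
(5) = (c + 3)*(c^3 + 8*c^2 + 19*c + 12) = (c + 3)*(c + 4)*(c^2 + 4*c + 3) = (c + 3)^2*(c + 4)*(c + 1)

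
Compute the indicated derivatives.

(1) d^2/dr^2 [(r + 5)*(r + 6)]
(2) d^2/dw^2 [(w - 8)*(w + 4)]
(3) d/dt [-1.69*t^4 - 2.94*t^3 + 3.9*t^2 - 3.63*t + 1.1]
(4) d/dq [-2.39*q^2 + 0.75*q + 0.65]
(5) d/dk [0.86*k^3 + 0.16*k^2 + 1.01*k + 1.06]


(1) = 2
(2) = 2
(3) = -6.76*t^3 - 8.82*t^2 + 7.8*t - 3.63
(4) = 0.75 - 4.78*q
(5) = 2.58*k^2 + 0.32*k + 1.01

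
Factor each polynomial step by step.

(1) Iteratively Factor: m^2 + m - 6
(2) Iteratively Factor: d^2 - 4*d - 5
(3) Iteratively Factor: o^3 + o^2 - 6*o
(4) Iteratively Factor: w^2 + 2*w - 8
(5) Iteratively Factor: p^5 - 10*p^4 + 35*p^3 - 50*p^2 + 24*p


(1) = (m + 3)*(m - 2)
(2) = (d + 1)*(d - 5)
(3) = (o)*(o^2 + o - 6) = o*(o + 3)*(o - 2)
(4) = (w + 4)*(w - 2)
(5) = (p)*(p^4 - 10*p^3 + 35*p^2 - 50*p + 24) = p*(p - 3)*(p^3 - 7*p^2 + 14*p - 8) = p*(p - 4)*(p - 3)*(p^2 - 3*p + 2) = p*(p - 4)*(p - 3)*(p - 1)*(p - 2)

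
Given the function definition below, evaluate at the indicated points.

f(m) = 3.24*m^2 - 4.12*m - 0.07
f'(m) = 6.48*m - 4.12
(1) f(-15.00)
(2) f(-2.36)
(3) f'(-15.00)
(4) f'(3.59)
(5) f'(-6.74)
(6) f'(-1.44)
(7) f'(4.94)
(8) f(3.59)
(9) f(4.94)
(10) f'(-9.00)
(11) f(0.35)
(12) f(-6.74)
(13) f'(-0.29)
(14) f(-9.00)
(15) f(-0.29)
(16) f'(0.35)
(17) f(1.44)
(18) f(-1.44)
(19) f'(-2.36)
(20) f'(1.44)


(1) = 790.73
(2) = 27.70
(3) = -101.32
(4) = 19.14
(5) = -47.80
(6) = -13.45
(7) = 27.89
(8) = 26.90
(9) = 58.64
(10) = -62.44
(11) = -1.12
(12) = 174.88
(13) = -6.00
(14) = 299.45
(15) = 1.40
(16) = -1.85
(17) = 0.72
(18) = 12.58
(19) = -19.41
(20) = 5.21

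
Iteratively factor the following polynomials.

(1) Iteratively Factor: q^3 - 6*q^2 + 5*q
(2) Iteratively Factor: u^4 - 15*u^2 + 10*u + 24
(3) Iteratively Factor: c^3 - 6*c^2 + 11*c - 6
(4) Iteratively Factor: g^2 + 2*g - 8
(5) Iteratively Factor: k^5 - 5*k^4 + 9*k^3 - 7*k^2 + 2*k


(1) = (q)*(q^2 - 6*q + 5) = q*(q - 1)*(q - 5)
(2) = (u - 3)*(u^3 + 3*u^2 - 6*u - 8) = (u - 3)*(u - 2)*(u^2 + 5*u + 4) = (u - 3)*(u - 2)*(u + 4)*(u + 1)
(3) = (c - 1)*(c^2 - 5*c + 6) = (c - 3)*(c - 1)*(c - 2)
(4) = (g - 2)*(g + 4)
(5) = (k - 1)*(k^4 - 4*k^3 + 5*k^2 - 2*k) = (k - 1)^2*(k^3 - 3*k^2 + 2*k) = (k - 2)*(k - 1)^2*(k^2 - k) = k*(k - 2)*(k - 1)^2*(k - 1)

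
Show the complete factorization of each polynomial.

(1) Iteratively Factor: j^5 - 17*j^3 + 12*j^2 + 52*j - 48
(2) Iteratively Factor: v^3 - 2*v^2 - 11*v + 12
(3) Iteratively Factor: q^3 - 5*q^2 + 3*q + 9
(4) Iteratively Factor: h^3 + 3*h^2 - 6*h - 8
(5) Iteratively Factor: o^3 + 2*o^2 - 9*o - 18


(1) = (j - 1)*(j^4 + j^3 - 16*j^2 - 4*j + 48) = (j - 1)*(j + 2)*(j^3 - j^2 - 14*j + 24) = (j - 2)*(j - 1)*(j + 2)*(j^2 + j - 12) = (j - 3)*(j - 2)*(j - 1)*(j + 2)*(j + 4)
(2) = (v - 4)*(v^2 + 2*v - 3) = (v - 4)*(v - 1)*(v + 3)
(3) = (q + 1)*(q^2 - 6*q + 9) = (q - 3)*(q + 1)*(q - 3)
(4) = (h - 2)*(h^2 + 5*h + 4) = (h - 2)*(h + 4)*(h + 1)
(5) = (o + 2)*(o^2 - 9) = (o + 2)*(o + 3)*(o - 3)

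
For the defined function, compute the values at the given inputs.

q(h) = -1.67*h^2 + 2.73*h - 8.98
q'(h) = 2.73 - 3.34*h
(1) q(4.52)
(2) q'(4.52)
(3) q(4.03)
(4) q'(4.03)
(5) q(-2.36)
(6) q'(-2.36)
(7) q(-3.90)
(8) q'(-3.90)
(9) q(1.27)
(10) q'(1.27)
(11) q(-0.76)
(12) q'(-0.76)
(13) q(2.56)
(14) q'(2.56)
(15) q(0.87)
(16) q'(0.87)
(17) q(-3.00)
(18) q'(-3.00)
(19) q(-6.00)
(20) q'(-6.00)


(1) = -30.76
(2) = -12.37
(3) = -25.10
(4) = -10.73
(5) = -24.72
(6) = 10.61
(7) = -45.03
(8) = 15.76
(9) = -8.21
(10) = -1.51
(11) = -12.02
(12) = 5.27
(13) = -12.94
(14) = -5.82
(15) = -7.87
(16) = -0.18
(17) = -32.20
(18) = 12.75
(19) = -85.48
(20) = 22.77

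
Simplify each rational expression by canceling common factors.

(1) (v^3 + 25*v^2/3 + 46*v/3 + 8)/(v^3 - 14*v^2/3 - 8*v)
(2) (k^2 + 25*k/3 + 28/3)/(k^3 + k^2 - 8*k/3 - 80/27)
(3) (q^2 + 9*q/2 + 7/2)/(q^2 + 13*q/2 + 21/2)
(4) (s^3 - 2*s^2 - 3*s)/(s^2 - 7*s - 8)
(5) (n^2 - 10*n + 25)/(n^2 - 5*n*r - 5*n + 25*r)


(1) = (v^2 + 7*v + 6)/(v^2 - 6*v)
(2) = (9*k + 63)/(9*k^2 - 3*k - 20)
(3) = (q + 1)/(q + 3)
(4) = (s^2 - 3*s)/(s - 8)
(5) = (5 - n)/(-n + 5*r)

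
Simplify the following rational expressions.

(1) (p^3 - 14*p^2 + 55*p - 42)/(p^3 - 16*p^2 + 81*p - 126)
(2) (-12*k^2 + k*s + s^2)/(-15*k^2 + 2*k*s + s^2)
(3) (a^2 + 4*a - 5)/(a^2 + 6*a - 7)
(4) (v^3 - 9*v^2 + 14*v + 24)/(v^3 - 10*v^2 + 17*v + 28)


(1) = (p - 1)/(p - 3)
(2) = (4*k + s)/(5*k + s)
(3) = (a + 5)/(a + 7)
(4) = (v - 6)/(v - 7)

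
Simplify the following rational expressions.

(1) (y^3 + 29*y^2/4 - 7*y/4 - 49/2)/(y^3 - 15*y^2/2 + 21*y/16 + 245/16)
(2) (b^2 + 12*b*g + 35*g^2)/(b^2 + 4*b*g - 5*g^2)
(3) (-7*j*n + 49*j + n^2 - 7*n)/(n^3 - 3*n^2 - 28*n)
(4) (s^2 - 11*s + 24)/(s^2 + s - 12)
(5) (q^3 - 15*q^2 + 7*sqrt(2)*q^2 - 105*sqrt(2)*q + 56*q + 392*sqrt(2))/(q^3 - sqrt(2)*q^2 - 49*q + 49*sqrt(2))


(1) = (4*y^2 + 36*y + 56)/(4*y^2 - 23*y - 35)
(2) = (b + 7*g)/(b - g)
(3) = (-7*j + n)/(n^2 + 4*n)
(4) = (s - 8)/(s + 4)
(5) = (q^2 + q*(-8 + 7*sqrt(2)) - 56*sqrt(2))/(q^2 + q*(7 - sqrt(2)) - 7*sqrt(2))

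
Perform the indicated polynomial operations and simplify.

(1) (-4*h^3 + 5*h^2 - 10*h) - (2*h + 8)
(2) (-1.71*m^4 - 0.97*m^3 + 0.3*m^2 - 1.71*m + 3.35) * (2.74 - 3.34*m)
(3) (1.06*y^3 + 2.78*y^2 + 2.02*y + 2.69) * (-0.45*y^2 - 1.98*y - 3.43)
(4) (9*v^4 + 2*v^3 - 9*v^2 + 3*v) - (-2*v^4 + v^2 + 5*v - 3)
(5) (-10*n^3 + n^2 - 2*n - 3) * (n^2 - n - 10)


(1) = -4*h^3 + 5*h^2 - 12*h - 8
(2) = 5.7114*m^5 - 1.4456*m^4 - 3.6598*m^3 + 6.5334*m^2 - 15.8744*m + 9.179
(3) = -0.477*y^5 - 3.3498*y^4 - 10.0492*y^3 - 14.7455*y^2 - 12.2548*y - 9.2267
(4) = 11*v^4 + 2*v^3 - 10*v^2 - 2*v + 3
(5) = -10*n^5 + 11*n^4 + 97*n^3 - 11*n^2 + 23*n + 30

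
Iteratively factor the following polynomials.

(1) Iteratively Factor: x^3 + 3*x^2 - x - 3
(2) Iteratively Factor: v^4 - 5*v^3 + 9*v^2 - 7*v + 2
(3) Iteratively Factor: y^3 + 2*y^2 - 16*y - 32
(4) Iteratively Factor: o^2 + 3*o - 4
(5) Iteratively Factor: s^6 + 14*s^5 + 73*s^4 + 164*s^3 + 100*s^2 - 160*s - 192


(1) = (x + 3)*(x^2 - 1) = (x - 1)*(x + 3)*(x + 1)
(2) = (v - 1)*(v^3 - 4*v^2 + 5*v - 2) = (v - 1)^2*(v^2 - 3*v + 2) = (v - 2)*(v - 1)^2*(v - 1)
(3) = (y + 4)*(y^2 - 2*y - 8) = (y - 4)*(y + 4)*(y + 2)
(4) = (o + 4)*(o - 1)
(5) = (s + 2)*(s^5 + 12*s^4 + 49*s^3 + 66*s^2 - 32*s - 96) = (s + 2)^2*(s^4 + 10*s^3 + 29*s^2 + 8*s - 48) = (s + 2)^2*(s + 4)*(s^3 + 6*s^2 + 5*s - 12) = (s + 2)^2*(s + 4)^2*(s^2 + 2*s - 3) = (s - 1)*(s + 2)^2*(s + 4)^2*(s + 3)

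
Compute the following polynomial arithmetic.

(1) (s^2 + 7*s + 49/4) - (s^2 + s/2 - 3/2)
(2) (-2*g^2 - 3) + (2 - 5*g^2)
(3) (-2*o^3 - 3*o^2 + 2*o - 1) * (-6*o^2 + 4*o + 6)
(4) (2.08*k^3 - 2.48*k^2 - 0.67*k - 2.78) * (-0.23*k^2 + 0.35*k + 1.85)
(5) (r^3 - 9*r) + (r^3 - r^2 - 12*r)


(1) = 13*s/2 + 55/4
(2) = -7*g^2 - 1
(3) = 12*o^5 + 10*o^4 - 36*o^3 - 4*o^2 + 8*o - 6
(4) = -0.4784*k^5 + 1.2984*k^4 + 3.1341*k^3 - 4.1831*k^2 - 2.2125*k - 5.143
(5) = 2*r^3 - r^2 - 21*r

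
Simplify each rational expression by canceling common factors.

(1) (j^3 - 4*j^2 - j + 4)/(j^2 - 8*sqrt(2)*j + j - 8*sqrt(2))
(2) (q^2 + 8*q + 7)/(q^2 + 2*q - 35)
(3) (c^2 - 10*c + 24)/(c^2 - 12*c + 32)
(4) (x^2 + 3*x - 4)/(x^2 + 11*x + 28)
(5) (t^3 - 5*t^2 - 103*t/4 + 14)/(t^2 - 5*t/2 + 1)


(1) = (j^2 - 5*j + 4)/(j - 8*sqrt(2))
(2) = (q + 1)/(q - 5)
(3) = (c - 6)/(c - 8)
(4) = (x - 1)/(x + 7)
(5) = (2*t^2 - 9*t - 56)/(2*t - 4)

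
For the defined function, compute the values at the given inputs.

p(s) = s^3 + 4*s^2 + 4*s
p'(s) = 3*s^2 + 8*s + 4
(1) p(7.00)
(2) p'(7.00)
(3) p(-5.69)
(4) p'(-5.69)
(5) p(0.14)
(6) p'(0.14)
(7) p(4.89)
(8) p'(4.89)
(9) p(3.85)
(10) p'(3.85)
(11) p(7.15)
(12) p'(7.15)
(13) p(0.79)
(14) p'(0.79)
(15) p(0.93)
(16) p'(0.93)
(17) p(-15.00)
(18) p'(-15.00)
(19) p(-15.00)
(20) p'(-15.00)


(1) = 567.00
(2) = 207.00
(3) = -77.48
(4) = 55.61
(5) = 0.64
(6) = 5.18
(7) = 232.14
(8) = 114.86
(9) = 131.76
(10) = 79.27
(11) = 598.62
(12) = 214.57
(13) = 6.15
(14) = 12.19
(15) = 7.98
(16) = 14.03
(17) = -2535.00
(18) = 559.00
(19) = -2535.00
(20) = 559.00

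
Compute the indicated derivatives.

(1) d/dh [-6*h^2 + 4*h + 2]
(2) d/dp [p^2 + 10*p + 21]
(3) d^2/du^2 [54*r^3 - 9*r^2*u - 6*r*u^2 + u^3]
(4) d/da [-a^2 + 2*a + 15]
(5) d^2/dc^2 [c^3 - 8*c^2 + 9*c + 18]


(1) = 4 - 12*h
(2) = 2*p + 10
(3) = -12*r + 6*u
(4) = 2 - 2*a
(5) = 6*c - 16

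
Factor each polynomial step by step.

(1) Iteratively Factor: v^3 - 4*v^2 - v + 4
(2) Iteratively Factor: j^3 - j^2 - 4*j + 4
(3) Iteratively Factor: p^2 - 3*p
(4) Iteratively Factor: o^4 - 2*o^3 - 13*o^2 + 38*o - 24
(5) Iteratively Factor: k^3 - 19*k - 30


(1) = (v - 1)*(v^2 - 3*v - 4) = (v - 1)*(v + 1)*(v - 4)
(2) = (j - 1)*(j^2 - 4) = (j - 2)*(j - 1)*(j + 2)
(3) = (p - 3)*(p)
(4) = (o - 1)*(o^3 - o^2 - 14*o + 24) = (o - 2)*(o - 1)*(o^2 + o - 12) = (o - 3)*(o - 2)*(o - 1)*(o + 4)
(5) = (k - 5)*(k^2 + 5*k + 6) = (k - 5)*(k + 3)*(k + 2)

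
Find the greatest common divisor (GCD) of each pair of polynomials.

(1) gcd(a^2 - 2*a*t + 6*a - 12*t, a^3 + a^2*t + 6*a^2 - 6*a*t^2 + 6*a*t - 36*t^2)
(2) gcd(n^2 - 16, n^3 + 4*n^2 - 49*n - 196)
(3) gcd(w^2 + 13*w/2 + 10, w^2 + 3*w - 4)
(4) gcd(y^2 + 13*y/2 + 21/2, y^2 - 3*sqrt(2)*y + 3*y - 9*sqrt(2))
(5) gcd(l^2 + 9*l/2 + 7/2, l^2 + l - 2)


(1) = gcd((a + 6)*(a - 2*t), (a + 6)*(a - 2*t)*(a + 3*t)) = -a^2 + 2*a*t - 6*a + 12*t
(2) = gcd((n - 4)*(n + 4), (n - 7)*(n + 4)*(n + 7)) = n + 4
(3) = gcd((w + 5/2)*(w + 4), (w - 1)*(w + 4)) = w + 4
(4) = y + 3
(5) = gcd((l + 1)*(l + 7/2), (l - 1)*(l + 2)) = 1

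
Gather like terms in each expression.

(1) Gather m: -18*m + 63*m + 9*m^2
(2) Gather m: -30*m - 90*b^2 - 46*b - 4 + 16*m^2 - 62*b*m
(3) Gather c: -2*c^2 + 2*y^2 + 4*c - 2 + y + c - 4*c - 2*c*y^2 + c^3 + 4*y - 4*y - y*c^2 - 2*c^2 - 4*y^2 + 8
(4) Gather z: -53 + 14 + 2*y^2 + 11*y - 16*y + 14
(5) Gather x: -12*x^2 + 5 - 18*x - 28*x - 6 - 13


(1) = 9*m^2 + 45*m
(2) = -90*b^2 - 46*b + 16*m^2 + m*(-62*b - 30) - 4
(3) = c^3 + c^2*(-y - 4) + c*(1 - 2*y^2) - 2*y^2 + y + 6
(4) = 2*y^2 - 5*y - 25
(5) = -12*x^2 - 46*x - 14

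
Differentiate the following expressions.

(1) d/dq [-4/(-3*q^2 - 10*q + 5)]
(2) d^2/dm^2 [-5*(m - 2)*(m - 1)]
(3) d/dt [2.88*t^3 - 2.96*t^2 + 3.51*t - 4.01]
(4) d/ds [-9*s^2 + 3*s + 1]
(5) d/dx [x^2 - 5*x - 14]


(1) = 8*(-3*q - 5)/(3*q^2 + 10*q - 5)^2
(2) = -10
(3) = 8.64*t^2 - 5.92*t + 3.51
(4) = 3 - 18*s
(5) = 2*x - 5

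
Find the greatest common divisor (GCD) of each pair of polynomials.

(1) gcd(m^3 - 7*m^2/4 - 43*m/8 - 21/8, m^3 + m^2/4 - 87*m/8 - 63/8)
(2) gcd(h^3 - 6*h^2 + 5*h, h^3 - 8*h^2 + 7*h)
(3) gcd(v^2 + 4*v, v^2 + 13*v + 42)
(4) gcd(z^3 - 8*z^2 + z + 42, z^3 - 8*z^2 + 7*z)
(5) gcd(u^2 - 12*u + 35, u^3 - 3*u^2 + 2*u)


(1) = gcd((m - 7/2)*(m + 3/4)*(m + 1), (m - 7/2)*(m + 3/4)*(m + 3)) = m^2 - 11*m/4 - 21/8
(2) = h^2 - h
(3) = 1
(4) = z - 7
(5) = 1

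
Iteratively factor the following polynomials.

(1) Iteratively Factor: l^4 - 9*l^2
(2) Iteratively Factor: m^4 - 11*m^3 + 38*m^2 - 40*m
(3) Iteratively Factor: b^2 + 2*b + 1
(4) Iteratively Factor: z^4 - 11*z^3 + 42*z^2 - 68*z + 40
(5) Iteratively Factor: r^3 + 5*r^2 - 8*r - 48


(1) = (l - 3)*(l^3 + 3*l^2) = (l - 3)*(l + 3)*(l^2) = l*(l - 3)*(l + 3)*(l)
(2) = (m - 2)*(m^3 - 9*m^2 + 20*m) = m*(m - 2)*(m^2 - 9*m + 20) = m*(m - 5)*(m - 2)*(m - 4)
(3) = (b + 1)*(b + 1)
(4) = (z - 2)*(z^3 - 9*z^2 + 24*z - 20) = (z - 2)^2*(z^2 - 7*z + 10) = (z - 2)^3*(z - 5)
(5) = (r + 4)*(r^2 + r - 12) = (r - 3)*(r + 4)*(r + 4)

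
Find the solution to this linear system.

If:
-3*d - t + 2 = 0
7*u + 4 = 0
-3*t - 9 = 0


Then:
d = 5/3
t = -3
u = -4/7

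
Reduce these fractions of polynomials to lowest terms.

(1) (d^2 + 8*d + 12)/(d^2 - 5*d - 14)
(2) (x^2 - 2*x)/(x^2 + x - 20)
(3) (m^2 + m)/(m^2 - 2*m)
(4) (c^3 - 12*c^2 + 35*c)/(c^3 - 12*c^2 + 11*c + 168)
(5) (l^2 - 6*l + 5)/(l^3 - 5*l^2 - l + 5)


(1) = (d + 6)/(d - 7)
(2) = (x^2 - 2*x)/(x^2 + x - 20)
(3) = (m + 1)/(m - 2)
(4) = (c^2 - 5*c)/(c^2 - 5*c - 24)
(5) = 1/(l + 1)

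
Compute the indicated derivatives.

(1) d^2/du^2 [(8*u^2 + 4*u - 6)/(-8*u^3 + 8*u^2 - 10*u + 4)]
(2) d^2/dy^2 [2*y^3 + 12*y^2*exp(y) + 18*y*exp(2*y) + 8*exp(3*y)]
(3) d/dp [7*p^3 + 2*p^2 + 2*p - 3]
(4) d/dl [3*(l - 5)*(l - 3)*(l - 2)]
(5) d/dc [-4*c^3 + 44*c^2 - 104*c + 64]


(1) = 2*(-64*u^6 - 96*u^5 + 624*u^4 - 680*u^3 + 324*u^2 - 60*u + 15)/(64*u^9 - 192*u^8 + 432*u^7 - 640*u^6 + 732*u^5 - 636*u^4 + 413*u^3 - 198*u^2 + 60*u - 8)
(2) = 12*y^2*exp(y) + 72*y*exp(2*y) + 48*y*exp(y) + 12*y + 72*exp(3*y) + 72*exp(2*y) + 24*exp(y)
(3) = 21*p^2 + 4*p + 2
(4) = 9*l^2 - 60*l + 93
(5) = -12*c^2 + 88*c - 104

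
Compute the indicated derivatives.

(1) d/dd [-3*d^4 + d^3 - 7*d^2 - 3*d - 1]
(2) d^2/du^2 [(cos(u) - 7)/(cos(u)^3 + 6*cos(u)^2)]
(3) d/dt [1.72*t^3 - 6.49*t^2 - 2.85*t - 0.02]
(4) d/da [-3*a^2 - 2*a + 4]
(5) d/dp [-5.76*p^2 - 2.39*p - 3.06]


(1) = -12*d^3 + 3*d^2 - 14*d - 3
(2) = (-4*cos(u) + 45*tan(u)^4 + 432/cos(u) + 1050/cos(u)^2 - 600/cos(u)^3 - 1557/cos(u)^4)/(cos(u) + 6)^3
(3) = 5.16*t^2 - 12.98*t - 2.85
(4) = -6*a - 2
(5) = -11.52*p - 2.39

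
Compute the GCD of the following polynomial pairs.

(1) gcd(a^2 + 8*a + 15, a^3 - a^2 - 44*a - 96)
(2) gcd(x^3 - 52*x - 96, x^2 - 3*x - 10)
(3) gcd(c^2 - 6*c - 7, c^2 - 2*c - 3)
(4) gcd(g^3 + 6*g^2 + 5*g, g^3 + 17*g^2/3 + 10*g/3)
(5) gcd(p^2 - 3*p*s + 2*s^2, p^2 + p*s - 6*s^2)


(1) = a + 3
(2) = gcd((x - 8)*(x + 2)*(x + 6), (x - 5)*(x + 2)) = x + 2
(3) = gcd((c - 7)*(c + 1), (c - 3)*(c + 1)) = c + 1
(4) = gcd(g*(g + 1)*(g + 5), g*(g + 2/3)*(g + 5)) = g^2 + 5*g
(5) = p - 2*s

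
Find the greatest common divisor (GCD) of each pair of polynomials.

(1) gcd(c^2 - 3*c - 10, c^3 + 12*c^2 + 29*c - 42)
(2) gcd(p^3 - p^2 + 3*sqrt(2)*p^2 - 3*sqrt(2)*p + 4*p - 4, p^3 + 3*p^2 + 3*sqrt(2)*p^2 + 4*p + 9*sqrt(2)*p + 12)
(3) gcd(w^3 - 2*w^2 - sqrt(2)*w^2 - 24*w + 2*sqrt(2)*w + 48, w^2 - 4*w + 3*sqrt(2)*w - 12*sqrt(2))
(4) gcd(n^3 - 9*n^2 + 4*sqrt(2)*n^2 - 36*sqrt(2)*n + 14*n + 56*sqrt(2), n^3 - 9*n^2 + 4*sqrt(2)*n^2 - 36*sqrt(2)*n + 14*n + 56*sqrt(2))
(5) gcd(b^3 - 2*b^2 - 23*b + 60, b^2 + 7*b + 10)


(1) = gcd((c - 5)*(c + 2), (c - 1)*(c + 6)*(c + 7)) = 1
(2) = gcd((p - 1)*(p + sqrt(2))*(p + 2*sqrt(2)), (p + 3)*(p + sqrt(2))*(p + 2*sqrt(2))) = p^2 + 3*sqrt(2)*p + 4
(3) = gcd((w - 2)*(w - 4*sqrt(2))*(w + 3*sqrt(2)), (w - 4)*(w + 3*sqrt(2))) = w + 3*sqrt(2)
(4) = gcd((n - 7)*(n - 2)*(n + 4*sqrt(2)), (n - 7)*(n - 2)*(n + 4*sqrt(2))) = n^3 + n^2*(-9 + 4*sqrt(2)) + n*(14 - 36*sqrt(2)) + 56*sqrt(2)
(5) = gcd((b - 4)*(b - 3)*(b + 5), (b + 2)*(b + 5)) = b + 5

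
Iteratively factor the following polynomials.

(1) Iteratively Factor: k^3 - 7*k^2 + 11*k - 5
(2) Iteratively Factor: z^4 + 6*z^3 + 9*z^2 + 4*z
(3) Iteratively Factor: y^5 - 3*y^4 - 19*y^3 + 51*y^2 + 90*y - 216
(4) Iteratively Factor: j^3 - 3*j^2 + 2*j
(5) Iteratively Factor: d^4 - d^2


(1) = (k - 1)*(k^2 - 6*k + 5) = (k - 1)^2*(k - 5)
(2) = (z + 1)*(z^3 + 5*z^2 + 4*z) = z*(z + 1)*(z^2 + 5*z + 4) = z*(z + 1)*(z + 4)*(z + 1)
(3) = (y + 3)*(y^4 - 6*y^3 - y^2 + 54*y - 72) = (y + 3)^2*(y^3 - 9*y^2 + 26*y - 24) = (y - 3)*(y + 3)^2*(y^2 - 6*y + 8) = (y - 3)*(y - 2)*(y + 3)^2*(y - 4)
(4) = (j - 1)*(j^2 - 2*j) = j*(j - 1)*(j - 2)
(5) = (d)*(d^3 - d) = d*(d - 1)*(d^2 + d) = d*(d - 1)*(d + 1)*(d)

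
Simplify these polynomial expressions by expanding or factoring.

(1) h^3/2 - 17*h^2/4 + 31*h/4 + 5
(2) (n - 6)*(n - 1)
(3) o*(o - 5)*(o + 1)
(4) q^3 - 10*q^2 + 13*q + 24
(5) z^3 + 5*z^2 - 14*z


(1) = (h/2 + 1/4)*(h - 5)*(h - 4)
(2) = n^2 - 7*n + 6
(3) = o^3 - 4*o^2 - 5*o
(4) = (q - 8)*(q - 3)*(q + 1)
(5) = z*(z - 2)*(z + 7)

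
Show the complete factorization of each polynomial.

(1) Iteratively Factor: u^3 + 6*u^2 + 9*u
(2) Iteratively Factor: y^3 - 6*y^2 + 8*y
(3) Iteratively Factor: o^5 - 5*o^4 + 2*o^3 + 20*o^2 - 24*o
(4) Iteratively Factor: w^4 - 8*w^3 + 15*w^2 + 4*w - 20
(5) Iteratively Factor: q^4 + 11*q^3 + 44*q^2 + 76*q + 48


(1) = (u + 3)*(u^2 + 3*u) = u*(u + 3)*(u + 3)
(2) = (y)*(y^2 - 6*y + 8) = y*(y - 2)*(y - 4)
(3) = (o - 2)*(o^4 - 3*o^3 - 4*o^2 + 12*o) = (o - 3)*(o - 2)*(o^3 - 4*o) = o*(o - 3)*(o - 2)*(o^2 - 4) = o*(o - 3)*(o - 2)^2*(o + 2)
(4) = (w - 2)*(w^3 - 6*w^2 + 3*w + 10) = (w - 2)*(w + 1)*(w^2 - 7*w + 10) = (w - 2)^2*(w + 1)*(w - 5)
(5) = (q + 4)*(q^3 + 7*q^2 + 16*q + 12) = (q + 2)*(q + 4)*(q^2 + 5*q + 6) = (q + 2)*(q + 3)*(q + 4)*(q + 2)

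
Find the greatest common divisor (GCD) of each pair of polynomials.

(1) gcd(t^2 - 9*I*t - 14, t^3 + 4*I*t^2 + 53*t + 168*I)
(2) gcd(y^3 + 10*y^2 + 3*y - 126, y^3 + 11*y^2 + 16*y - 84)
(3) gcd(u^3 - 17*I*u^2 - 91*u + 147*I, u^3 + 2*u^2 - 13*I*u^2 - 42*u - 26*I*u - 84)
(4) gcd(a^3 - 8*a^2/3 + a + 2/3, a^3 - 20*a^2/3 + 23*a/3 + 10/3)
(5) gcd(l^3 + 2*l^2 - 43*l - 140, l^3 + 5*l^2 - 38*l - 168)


(1) = t - 7*I
(2) = gcd((y - 3)*(y + 6)*(y + 7), (y - 2)*(y + 6)*(y + 7)) = y^2 + 13*y + 42
(3) = u - 7*I
(4) = gcd((a - 2)*(a - 1)*(a + 1/3), (a - 5)*(a - 2)*(a + 1/3)) = a^2 - 5*a/3 - 2/3
(5) = l + 4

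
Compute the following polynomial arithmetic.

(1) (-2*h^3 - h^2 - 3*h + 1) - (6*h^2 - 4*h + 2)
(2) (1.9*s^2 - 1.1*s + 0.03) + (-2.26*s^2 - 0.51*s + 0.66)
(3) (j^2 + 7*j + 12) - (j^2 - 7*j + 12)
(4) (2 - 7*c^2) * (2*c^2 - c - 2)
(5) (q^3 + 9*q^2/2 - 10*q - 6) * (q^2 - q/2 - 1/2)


(1) = -2*h^3 - 7*h^2 + h - 1
(2) = -0.36*s^2 - 1.61*s + 0.69
(3) = 14*j
(4) = -14*c^4 + 7*c^3 + 18*c^2 - 2*c - 4
(5) = q^5 + 4*q^4 - 51*q^3/4 - 13*q^2/4 + 8*q + 3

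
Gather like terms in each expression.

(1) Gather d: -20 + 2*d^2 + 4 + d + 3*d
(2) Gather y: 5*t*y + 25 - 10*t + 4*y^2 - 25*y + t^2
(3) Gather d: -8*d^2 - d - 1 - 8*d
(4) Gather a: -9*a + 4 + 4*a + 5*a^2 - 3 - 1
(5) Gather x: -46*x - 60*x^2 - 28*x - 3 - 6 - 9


(1) = 2*d^2 + 4*d - 16
(2) = t^2 - 10*t + 4*y^2 + y*(5*t - 25) + 25
(3) = -8*d^2 - 9*d - 1
(4) = 5*a^2 - 5*a
(5) = -60*x^2 - 74*x - 18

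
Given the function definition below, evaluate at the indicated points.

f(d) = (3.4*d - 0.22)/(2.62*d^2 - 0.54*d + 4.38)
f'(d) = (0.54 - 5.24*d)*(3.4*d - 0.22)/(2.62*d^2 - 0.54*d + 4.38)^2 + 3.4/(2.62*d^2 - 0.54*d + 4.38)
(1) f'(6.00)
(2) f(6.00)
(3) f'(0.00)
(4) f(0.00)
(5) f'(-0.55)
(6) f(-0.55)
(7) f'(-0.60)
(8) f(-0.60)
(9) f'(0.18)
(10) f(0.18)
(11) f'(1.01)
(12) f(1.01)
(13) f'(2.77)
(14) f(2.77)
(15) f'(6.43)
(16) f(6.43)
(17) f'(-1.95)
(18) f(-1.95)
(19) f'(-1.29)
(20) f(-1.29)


(1) = -0.03
(2) = 0.21
(3) = 0.77
(4) = -0.05
(5) = 0.38
(6) = -0.38
(7) = 0.34
(8) = -0.40
(9) = 0.77
(10) = 0.09
(11) = 0.16
(12) = 0.49
(13) = -0.10
(14) = 0.40
(15) = -0.03
(16) = 0.20
(17) = -0.09
(18) = -0.44
(19) = -0.02
(20) = -0.49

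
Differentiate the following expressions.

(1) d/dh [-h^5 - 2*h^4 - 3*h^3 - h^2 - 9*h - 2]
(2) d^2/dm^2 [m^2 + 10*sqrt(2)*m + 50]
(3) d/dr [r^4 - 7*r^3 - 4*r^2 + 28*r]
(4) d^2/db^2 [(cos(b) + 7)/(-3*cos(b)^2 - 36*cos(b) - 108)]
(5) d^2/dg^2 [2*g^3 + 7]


(1) = -5*h^4 - 8*h^3 - 9*h^2 - 2*h - 9
(2) = 2
(3) = 4*r^3 - 21*r^2 - 8*r + 28
(4) = (-197*cos(b)/4 + 2*cos(2*b) + cos(3*b)/4 - 16)/(3*(cos(b) + 6)^4)
(5) = 12*g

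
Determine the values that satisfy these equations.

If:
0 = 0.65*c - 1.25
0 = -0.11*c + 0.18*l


Then:
c = 1.92
l = 1.18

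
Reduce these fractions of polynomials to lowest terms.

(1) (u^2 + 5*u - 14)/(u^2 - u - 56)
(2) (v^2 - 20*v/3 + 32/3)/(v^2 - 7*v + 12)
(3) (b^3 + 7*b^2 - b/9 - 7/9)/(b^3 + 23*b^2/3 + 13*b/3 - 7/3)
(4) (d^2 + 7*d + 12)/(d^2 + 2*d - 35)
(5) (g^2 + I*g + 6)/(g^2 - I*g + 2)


(1) = (u - 2)/(u - 8)
(2) = (3*v - 8)/(3*v - 9)
(3) = (3*b + 1)/(3*b + 3)
(4) = (d^2 + 7*d + 12)/(d^2 + 2*d - 35)
(5) = (g + 3*I)/(g + I)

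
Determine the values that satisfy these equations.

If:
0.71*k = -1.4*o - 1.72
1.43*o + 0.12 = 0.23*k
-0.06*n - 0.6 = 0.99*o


Then:
k = -1.71
n = -4.07
o = -0.36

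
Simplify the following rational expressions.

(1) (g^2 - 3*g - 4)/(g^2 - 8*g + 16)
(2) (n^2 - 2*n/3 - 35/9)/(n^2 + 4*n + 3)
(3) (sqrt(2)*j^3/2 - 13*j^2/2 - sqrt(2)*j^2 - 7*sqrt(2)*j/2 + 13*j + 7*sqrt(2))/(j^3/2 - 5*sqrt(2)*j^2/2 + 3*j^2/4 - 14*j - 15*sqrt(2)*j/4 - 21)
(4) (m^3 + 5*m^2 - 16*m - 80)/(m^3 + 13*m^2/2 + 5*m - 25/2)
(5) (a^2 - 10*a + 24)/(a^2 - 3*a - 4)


(1) = (g + 1)/(g - 4)
(2) = (9*n^2 - 6*n - 35)/(9*n^2 + 36*n + 27)
(3) = (4*sqrt(2)*j^2 + j*(4 - 8*sqrt(2)) - 8)/(4*j^2 + j*(6 + 8*sqrt(2)) + 12*sqrt(2))
(4) = (2*m^2 - 32)/(2*m^2 + 3*m - 5)
(5) = (a - 6)/(a + 1)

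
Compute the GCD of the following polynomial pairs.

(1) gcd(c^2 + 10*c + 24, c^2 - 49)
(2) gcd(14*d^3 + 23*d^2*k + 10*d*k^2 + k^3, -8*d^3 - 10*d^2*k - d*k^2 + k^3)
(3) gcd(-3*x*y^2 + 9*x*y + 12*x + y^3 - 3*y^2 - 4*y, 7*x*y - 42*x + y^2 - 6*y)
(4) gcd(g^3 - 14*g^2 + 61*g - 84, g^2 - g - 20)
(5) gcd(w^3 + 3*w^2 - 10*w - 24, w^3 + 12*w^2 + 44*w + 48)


(1) = gcd((c + 4)*(c + 6), (c - 7)*(c + 7)) = 1
(2) = 2*d^2 + 3*d*k + k^2
(3) = gcd((-3*x + y)*(y - 4)*(y + 1), (7*x + y)*(y - 6)) = 1
(4) = 1
(5) = w^2 + 6*w + 8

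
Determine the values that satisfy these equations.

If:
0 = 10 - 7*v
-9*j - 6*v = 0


Then:
j = -20/21
v = 10/7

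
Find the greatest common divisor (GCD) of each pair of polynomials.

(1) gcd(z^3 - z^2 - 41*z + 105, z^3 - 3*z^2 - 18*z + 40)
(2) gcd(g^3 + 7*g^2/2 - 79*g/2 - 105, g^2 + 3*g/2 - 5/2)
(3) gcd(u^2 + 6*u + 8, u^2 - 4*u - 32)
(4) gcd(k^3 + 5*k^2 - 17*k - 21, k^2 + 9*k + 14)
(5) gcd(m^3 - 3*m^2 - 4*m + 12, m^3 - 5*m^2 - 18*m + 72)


(1) = gcd((z - 5)*(z - 3)*(z + 7), (z - 5)*(z - 2)*(z + 4)) = z - 5
(2) = g + 5/2
(3) = u + 4
(4) = gcd((k - 3)*(k + 1)*(k + 7), (k + 2)*(k + 7)) = k + 7
(5) = gcd((m - 3)*(m - 2)*(m + 2), (m - 6)*(m - 3)*(m + 4)) = m - 3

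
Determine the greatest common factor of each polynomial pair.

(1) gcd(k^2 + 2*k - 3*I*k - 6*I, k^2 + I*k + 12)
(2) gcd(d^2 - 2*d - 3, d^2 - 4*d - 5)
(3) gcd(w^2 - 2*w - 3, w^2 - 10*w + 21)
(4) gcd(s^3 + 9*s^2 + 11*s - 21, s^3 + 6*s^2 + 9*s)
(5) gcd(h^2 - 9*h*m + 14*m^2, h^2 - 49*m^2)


(1) = k - 3*I
(2) = gcd((d - 3)*(d + 1), (d - 5)*(d + 1)) = d + 1
(3) = gcd((w - 3)*(w + 1), (w - 7)*(w - 3)) = w - 3
(4) = s + 3
(5) = h - 7*m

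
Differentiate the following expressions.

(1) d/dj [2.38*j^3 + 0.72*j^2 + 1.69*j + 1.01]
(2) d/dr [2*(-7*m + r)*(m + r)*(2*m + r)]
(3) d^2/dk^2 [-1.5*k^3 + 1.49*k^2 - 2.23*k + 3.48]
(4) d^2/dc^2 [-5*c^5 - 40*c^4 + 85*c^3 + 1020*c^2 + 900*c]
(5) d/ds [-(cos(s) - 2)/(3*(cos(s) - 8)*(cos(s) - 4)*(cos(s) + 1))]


(1) = 7.14*j^2 + 1.44*j + 1.69
(2) = -38*m^2 - 16*m*r + 6*r^2
(3) = 2.98 - 9.0*k
(4) = -100*c^3 - 480*c^2 + 510*c + 2040
(5) = (-2*cos(s)^3 + 17*cos(s)^2 - 44*cos(s) + 72)*sin(s)/(3*(cos(s) - 8)^2*(cos(s) - 4)^2*(cos(s) + 1)^2)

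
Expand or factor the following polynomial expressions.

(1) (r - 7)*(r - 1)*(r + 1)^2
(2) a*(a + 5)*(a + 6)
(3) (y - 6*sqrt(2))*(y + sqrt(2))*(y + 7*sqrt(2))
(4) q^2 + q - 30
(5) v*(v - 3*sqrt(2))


(1) = r^4 - 6*r^3 - 8*r^2 + 6*r + 7
(2) = a^3 + 11*a^2 + 30*a
(3) = y^3 + 2*sqrt(2)*y^2 - 82*y - 84*sqrt(2)
(4) = (q - 5)*(q + 6)
(5) = v^2 - 3*sqrt(2)*v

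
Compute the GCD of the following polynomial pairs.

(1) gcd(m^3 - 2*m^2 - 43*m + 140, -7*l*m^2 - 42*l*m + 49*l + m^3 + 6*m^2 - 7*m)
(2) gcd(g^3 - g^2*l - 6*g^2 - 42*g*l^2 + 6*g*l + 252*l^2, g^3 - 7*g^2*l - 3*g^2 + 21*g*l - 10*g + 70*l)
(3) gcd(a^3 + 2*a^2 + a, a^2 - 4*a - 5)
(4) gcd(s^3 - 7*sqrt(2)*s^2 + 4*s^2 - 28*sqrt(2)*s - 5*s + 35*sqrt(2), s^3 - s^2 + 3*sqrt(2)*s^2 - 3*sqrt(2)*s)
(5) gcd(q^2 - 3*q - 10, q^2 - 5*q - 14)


(1) = m + 7
(2) = gcd((g - 6)*(g - 7*l)*(g + 6*l), (g - 5)*(g + 2)*(g - 7*l)) = g - 7*l
(3) = a + 1
(4) = gcd((s - 1)*(s + 5)*(s - 7*sqrt(2)), s*(s - 1)*(s + 3*sqrt(2))) = s - 1
(5) = gcd((q - 5)*(q + 2), (q - 7)*(q + 2)) = q + 2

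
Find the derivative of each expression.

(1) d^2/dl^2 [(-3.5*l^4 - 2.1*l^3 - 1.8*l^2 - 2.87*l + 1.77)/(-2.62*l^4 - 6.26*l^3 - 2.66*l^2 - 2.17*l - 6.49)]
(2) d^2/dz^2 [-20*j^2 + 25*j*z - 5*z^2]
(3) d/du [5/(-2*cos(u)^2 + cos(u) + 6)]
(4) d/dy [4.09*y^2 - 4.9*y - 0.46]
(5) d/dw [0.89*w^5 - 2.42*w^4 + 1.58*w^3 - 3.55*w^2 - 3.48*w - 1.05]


(1) = (-85.97792*l^9 - 72.21768*l^8 + 86.944176*l^7 - 846.784096*l^6 - 1958.999904*l^5 - 2309.211072*l^4 - 1833.857928*l^3 + 502.59504*l^2 + 603.599736*l + 115.237148)/(17.984728*l^12 + 128.913432*l^11 + 362.792448*l^10 + 551.764772*l^9 + 715.524756*l^8 + 1117.392756*l^7 + 1307.000102*l^6 + 1004.298078*l^5 + 1035.371688*l^4 + 1026.003259*l^3 + 427.800681*l^2 + 274.201851*l + 273.359449)
(2) = -10
(3) = 5*(1 - 4*cos(u))*sin(u)/(cos(u) - cos(2*u) + 5)^2
(4) = 8.18*y - 4.9
(5) = 4.45*w^4 - 9.68*w^3 + 4.74*w^2 - 7.1*w - 3.48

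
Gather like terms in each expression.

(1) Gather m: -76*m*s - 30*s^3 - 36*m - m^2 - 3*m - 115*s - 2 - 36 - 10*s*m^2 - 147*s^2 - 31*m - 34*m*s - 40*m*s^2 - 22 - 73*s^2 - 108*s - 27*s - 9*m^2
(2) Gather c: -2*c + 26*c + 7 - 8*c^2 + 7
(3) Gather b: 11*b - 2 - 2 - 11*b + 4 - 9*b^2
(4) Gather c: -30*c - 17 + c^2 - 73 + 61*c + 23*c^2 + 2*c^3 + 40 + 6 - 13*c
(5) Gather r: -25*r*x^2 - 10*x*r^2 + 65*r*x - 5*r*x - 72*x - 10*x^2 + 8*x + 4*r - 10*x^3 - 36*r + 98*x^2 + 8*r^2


(1) = m^2*(-10*s - 10) + m*(-40*s^2 - 110*s - 70) - 30*s^3 - 220*s^2 - 250*s - 60
(2) = -8*c^2 + 24*c + 14
(3) = -9*b^2
(4) = 2*c^3 + 24*c^2 + 18*c - 44
(5) = r^2*(8 - 10*x) + r*(-25*x^2 + 60*x - 32) - 10*x^3 + 88*x^2 - 64*x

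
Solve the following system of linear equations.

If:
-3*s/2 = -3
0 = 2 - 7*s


Then:
No Solution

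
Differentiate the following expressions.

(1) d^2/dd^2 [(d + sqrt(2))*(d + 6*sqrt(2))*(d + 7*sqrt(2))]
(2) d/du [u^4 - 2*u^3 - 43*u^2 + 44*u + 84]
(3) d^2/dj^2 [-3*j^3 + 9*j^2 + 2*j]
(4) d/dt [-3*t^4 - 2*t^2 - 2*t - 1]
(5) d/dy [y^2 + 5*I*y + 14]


(1) = 6*d + 28*sqrt(2)
(2) = 4*u^3 - 6*u^2 - 86*u + 44
(3) = 18 - 18*j
(4) = -12*t^3 - 4*t - 2
(5) = 2*y + 5*I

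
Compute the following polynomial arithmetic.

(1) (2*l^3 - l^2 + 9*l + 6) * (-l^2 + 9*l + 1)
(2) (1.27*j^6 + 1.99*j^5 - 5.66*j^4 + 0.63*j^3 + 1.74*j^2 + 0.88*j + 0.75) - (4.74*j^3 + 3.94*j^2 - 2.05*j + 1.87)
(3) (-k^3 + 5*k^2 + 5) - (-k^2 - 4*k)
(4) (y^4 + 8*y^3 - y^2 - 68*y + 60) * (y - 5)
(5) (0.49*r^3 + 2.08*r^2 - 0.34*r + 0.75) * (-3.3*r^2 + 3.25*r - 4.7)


(1) = -2*l^5 + 19*l^4 - 16*l^3 + 74*l^2 + 63*l + 6
(2) = 1.27*j^6 + 1.99*j^5 - 5.66*j^4 - 4.11*j^3 - 2.2*j^2 + 2.93*j - 1.12
(3) = -k^3 + 6*k^2 + 4*k + 5
(4) = y^5 + 3*y^4 - 41*y^3 - 63*y^2 + 400*y - 300
(5) = -1.617*r^5 - 5.2715*r^4 + 5.579*r^3 - 13.356*r^2 + 4.0355*r - 3.525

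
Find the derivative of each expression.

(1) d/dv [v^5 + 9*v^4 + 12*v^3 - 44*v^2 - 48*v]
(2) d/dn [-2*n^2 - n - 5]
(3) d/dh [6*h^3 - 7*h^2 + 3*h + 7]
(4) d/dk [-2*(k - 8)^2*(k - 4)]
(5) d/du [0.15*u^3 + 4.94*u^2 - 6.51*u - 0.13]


(1) = 5*v^4 + 36*v^3 + 36*v^2 - 88*v - 48
(2) = -4*n - 1
(3) = 18*h^2 - 14*h + 3
(4) = 2*(16 - 3*k)*(k - 8)
(5) = 0.45*u^2 + 9.88*u - 6.51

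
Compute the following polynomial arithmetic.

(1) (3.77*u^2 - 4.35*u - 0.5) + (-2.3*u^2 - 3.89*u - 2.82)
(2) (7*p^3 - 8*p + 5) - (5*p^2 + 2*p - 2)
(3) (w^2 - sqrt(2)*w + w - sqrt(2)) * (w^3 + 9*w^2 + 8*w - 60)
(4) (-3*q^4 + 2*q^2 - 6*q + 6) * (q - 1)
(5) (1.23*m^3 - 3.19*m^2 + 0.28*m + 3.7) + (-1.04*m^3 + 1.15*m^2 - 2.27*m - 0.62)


(1) = 1.47*u^2 - 8.24*u - 3.32
(2) = 7*p^3 - 5*p^2 - 10*p + 7
(3) = w^5 - sqrt(2)*w^4 + 10*w^4 - 10*sqrt(2)*w^3 + 17*w^3 - 52*w^2 - 17*sqrt(2)*w^2 - 60*w + 52*sqrt(2)*w + 60*sqrt(2)
(4) = -3*q^5 + 3*q^4 + 2*q^3 - 8*q^2 + 12*q - 6
(5) = 0.19*m^3 - 2.04*m^2 - 1.99*m + 3.08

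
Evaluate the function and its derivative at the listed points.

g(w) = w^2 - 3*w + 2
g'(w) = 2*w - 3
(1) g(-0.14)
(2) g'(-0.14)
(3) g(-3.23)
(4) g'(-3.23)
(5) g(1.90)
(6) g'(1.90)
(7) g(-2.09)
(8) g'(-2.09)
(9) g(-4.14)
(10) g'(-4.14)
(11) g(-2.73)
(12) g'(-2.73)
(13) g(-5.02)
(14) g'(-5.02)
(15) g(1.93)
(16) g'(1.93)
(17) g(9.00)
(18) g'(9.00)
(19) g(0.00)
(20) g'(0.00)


(1) = 2.44
(2) = -3.28
(3) = 22.12
(4) = -9.46
(5) = -0.09
(6) = 0.80
(7) = 12.64
(8) = -7.18
(9) = 31.56
(10) = -11.28
(11) = 17.64
(12) = -8.46
(13) = 42.26
(14) = -13.04
(15) = -0.07
(16) = 0.86
(17) = 56.00
(18) = 15.00
(19) = 2.00
(20) = -3.00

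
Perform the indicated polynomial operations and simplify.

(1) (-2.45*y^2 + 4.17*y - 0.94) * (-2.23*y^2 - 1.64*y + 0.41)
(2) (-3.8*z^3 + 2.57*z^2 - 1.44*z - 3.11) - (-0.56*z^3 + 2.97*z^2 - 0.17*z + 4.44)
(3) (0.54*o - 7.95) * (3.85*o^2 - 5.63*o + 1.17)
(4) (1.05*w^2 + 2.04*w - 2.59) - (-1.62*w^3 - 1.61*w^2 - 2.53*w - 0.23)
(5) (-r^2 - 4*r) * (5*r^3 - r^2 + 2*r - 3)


(1) = 5.4635*y^4 - 5.2811*y^3 - 5.7471*y^2 + 3.2513*y - 0.3854
(2) = -3.24*z^3 - 0.4*z^2 - 1.27*z - 7.55
(3) = 2.079*o^3 - 33.6477*o^2 + 45.3903*o - 9.3015
(4) = 1.62*w^3 + 2.66*w^2 + 4.57*w - 2.36
(5) = -5*r^5 - 19*r^4 + 2*r^3 - 5*r^2 + 12*r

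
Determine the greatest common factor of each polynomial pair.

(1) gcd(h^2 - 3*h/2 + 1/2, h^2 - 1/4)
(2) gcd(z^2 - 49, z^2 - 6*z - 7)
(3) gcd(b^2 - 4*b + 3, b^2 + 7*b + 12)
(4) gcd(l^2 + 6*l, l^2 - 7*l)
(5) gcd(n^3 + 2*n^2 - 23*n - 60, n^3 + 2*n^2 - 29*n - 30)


(1) = gcd((h - 1)*(h - 1/2), (h - 1/2)*(h + 1/2)) = h - 1/2
(2) = gcd((z - 7)*(z + 7), (z - 7)*(z + 1)) = z - 7
(3) = gcd((b - 3)*(b - 1), (b + 3)*(b + 4)) = 1
(4) = gcd(l*(l + 6), l*(l - 7)) = l
(5) = gcd((n - 5)*(n + 3)*(n + 4), (n - 5)*(n + 1)*(n + 6)) = n - 5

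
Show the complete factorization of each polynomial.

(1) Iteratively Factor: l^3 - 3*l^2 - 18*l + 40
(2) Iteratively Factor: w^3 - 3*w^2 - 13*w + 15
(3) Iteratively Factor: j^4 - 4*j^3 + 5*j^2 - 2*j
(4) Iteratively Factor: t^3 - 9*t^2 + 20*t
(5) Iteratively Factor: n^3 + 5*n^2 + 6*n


(1) = (l - 2)*(l^2 - l - 20) = (l - 2)*(l + 4)*(l - 5)
(2) = (w - 1)*(w^2 - 2*w - 15) = (w - 5)*(w - 1)*(w + 3)
(3) = (j - 1)*(j^3 - 3*j^2 + 2*j) = (j - 1)^2*(j^2 - 2*j) = j*(j - 1)^2*(j - 2)
(4) = (t - 5)*(t^2 - 4*t) = (t - 5)*(t - 4)*(t)
(5) = (n + 2)*(n^2 + 3*n) = n*(n + 2)*(n + 3)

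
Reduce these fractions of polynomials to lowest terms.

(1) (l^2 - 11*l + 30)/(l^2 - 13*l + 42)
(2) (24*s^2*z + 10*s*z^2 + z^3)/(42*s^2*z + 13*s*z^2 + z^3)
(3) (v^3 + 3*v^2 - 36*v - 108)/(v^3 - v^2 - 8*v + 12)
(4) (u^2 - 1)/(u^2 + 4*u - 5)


(1) = (l - 5)/(l - 7)
(2) = (4*s + z)/(7*s + z)
(3) = (v^2 - 36)/(v^2 - 4*v + 4)
(4) = (u + 1)/(u + 5)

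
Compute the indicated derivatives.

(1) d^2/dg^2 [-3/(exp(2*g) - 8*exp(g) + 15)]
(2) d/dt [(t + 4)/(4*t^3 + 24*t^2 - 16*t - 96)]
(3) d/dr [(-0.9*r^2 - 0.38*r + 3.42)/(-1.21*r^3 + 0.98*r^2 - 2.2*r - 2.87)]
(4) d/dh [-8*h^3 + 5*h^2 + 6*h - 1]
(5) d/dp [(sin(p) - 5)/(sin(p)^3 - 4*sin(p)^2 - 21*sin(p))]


(1) = 12*(-2*(exp(g) - 4)^2*exp(g) + (exp(g) - 2)*(exp(2*g) - 8*exp(g) + 15))*exp(g)/(exp(2*g) - 8*exp(g) + 15)^3
(2) = (t^3 + 6*t^2 - 4*t - (t + 4)*(3*t^2 + 12*t - 4) - 24)/(4*(t^3 + 6*t^2 - 4*t - 24)^2)
(3) = (-1.089*r^4 - 0.9196*r^3 + 14.767*r^2 - 1.5372*r + 8.6146)/(1.4641*r^6 - 2.3716*r^5 + 6.2844*r^4 + 2.6334*r^3 - 0.7852*r^2 + 12.628*r + 8.2369)
(4) = -24*h^2 + 10*h + 6
(5) = (-2*sin(p)^3 + 19*sin(p)^2 - 40*sin(p) - 105)*cos(p)/((sin(p) - 7)^2*(sin(p) + 3)^2*sin(p)^2)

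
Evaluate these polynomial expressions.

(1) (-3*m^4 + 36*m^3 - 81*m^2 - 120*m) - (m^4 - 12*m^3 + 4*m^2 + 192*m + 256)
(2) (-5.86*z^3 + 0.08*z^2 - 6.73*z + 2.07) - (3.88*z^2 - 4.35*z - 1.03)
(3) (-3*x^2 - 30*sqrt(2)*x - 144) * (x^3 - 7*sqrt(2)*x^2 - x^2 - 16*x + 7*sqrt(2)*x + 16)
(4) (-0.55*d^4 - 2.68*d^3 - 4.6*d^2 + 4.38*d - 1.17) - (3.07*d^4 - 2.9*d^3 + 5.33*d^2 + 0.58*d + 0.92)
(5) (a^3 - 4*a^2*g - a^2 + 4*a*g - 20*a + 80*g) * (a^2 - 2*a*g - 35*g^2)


(1) = -4*m^4 + 48*m^3 - 85*m^2 - 312*m - 256
(2) = -5.86*z^3 - 3.8*z^2 - 2.38*z + 3.1
(3) = -3*x^5 - 9*sqrt(2)*x^4 + 3*x^4 + 9*sqrt(2)*x^3 + 324*x^3 - 324*x^2 + 1488*sqrt(2)*x^2 - 1488*sqrt(2)*x + 2304*x - 2304
(4) = -3.62*d^4 + 0.22*d^3 - 9.93*d^2 + 3.8*d - 2.09
(5) = a^5 - 6*a^4*g - a^4 - 27*a^3*g^2 + 6*a^3*g - 20*a^3 + 140*a^2*g^3 + 27*a^2*g^2 + 120*a^2*g - 140*a*g^3 + 540*a*g^2 - 2800*g^3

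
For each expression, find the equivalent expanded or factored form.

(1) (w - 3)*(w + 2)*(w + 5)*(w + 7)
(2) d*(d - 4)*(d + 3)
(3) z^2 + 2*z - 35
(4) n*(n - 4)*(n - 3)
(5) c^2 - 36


(1) = w^4 + 11*w^3 + 17*w^2 - 107*w - 210
(2) = d^3 - d^2 - 12*d
(3) = (z - 5)*(z + 7)
(4) = n^3 - 7*n^2 + 12*n
(5) = (c - 6)*(c + 6)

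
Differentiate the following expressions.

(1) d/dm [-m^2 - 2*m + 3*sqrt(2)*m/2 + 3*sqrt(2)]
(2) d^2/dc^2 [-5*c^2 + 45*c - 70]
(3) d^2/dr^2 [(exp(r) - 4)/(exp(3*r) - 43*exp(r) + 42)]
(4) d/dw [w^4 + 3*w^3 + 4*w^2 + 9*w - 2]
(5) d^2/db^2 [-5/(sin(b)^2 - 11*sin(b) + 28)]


(1) = -2*m - 2 + 3*sqrt(2)/2
(2) = -10
(3) = (((86 - 6*exp(2*r))*exp(r) - (exp(r) - 4)*(9*exp(2*r) - 43))*(exp(3*r) - 43*exp(r) + 42) + (2*exp(r) - 8)*(3*exp(2*r) - 43)^2*exp(r) + (exp(3*r) - 43*exp(r) + 42)^2)*exp(r)/(exp(3*r) - 43*exp(r) + 42)^3
(4) = 4*w^3 + 9*w^2 + 8*w + 9
(5) = 5*(4*sin(b)^4 - 33*sin(b)^3 + 3*sin(b)^2 + 374*sin(b) - 186)/(sin(b)^2 - 11*sin(b) + 28)^3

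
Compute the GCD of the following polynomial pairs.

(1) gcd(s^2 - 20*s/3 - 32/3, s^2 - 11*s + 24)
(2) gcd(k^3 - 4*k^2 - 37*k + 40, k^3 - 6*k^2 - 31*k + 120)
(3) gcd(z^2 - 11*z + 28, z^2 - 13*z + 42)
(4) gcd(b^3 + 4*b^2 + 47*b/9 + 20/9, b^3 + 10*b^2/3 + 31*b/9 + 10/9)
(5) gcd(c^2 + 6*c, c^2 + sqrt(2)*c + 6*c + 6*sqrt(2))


(1) = gcd((s - 8)*(s + 4/3), (s - 8)*(s - 3)) = s - 8
(2) = gcd((k - 8)*(k - 1)*(k + 5), (k - 8)*(k - 3)*(k + 5)) = k^2 - 3*k - 40
(3) = gcd((z - 7)*(z - 4), (z - 7)*(z - 6)) = z - 7
(4) = b^2 + 8*b/3 + 5/3
(5) = c + 6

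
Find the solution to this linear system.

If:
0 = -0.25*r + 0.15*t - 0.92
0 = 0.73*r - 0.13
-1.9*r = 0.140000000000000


Then:
No Solution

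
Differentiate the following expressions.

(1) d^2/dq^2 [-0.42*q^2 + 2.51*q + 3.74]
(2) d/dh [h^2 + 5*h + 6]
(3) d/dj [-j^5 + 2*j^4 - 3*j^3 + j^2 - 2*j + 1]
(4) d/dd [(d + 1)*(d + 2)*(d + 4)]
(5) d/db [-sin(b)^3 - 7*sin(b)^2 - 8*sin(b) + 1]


(1) = -0.840000000000000
(2) = 2*h + 5
(3) = -5*j^4 + 8*j^3 - 9*j^2 + 2*j - 2
(4) = 3*d^2 + 14*d + 14
(5) = -(3*sin(b)^2 + 14*sin(b) + 8)*cos(b)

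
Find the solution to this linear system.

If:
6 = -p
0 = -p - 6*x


Then:
p = -6
x = 1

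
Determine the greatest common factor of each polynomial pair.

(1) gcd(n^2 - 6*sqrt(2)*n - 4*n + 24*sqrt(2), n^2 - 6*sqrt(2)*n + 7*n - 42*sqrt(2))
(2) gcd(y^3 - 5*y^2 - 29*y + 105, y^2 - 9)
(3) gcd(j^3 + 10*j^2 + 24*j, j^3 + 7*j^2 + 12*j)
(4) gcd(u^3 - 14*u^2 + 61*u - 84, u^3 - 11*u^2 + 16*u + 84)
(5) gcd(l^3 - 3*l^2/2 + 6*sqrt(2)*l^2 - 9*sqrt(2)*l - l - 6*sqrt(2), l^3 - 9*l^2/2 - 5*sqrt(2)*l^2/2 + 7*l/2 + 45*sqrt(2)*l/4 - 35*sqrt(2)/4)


(1) = n - 6*sqrt(2)
(2) = y - 3
(3) = gcd(j*(j + 4)*(j + 6), j*(j + 3)*(j + 4)) = j^2 + 4*j
(4) = u - 7
(5) = gcd((l - 2)*(l + 1/2)*(l + 6*sqrt(2)), (l - 7/2)*(l - 1)*(l - 5*sqrt(2)/2)) = 1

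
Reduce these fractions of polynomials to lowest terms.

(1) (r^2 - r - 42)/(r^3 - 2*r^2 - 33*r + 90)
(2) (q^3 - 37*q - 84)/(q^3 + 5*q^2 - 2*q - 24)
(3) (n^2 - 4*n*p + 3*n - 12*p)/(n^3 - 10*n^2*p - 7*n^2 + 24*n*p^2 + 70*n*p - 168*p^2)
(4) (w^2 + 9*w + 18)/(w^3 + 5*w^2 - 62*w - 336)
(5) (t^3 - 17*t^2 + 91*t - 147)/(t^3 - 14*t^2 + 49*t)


(1) = (r - 7)/(r^2 - 8*r + 15)
(2) = (q - 7)/(q - 2)
(3) = (-n - 3)/(-n^2 + 6*n*p + 7*n - 42*p)
(4) = (w + 3)/(w^2 - w - 56)
(5) = (t - 3)/t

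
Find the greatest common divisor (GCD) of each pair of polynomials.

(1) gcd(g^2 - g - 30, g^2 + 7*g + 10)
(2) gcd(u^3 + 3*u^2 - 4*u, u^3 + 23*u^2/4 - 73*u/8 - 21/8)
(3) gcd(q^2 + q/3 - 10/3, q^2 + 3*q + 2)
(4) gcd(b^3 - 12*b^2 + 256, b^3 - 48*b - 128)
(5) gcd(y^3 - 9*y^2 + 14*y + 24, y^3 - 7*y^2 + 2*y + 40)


(1) = g + 5
(2) = gcd(u*(u - 1)*(u + 4), (u - 3/2)*(u + 1/4)*(u + 7)) = 1
(3) = q + 2
(4) = gcd((b - 8)^2*(b + 4), (b - 8)*(b + 4)^2) = b^2 - 4*b - 32
(5) = gcd((y - 6)*(y - 4)*(y + 1), (y - 5)*(y - 4)*(y + 2)) = y - 4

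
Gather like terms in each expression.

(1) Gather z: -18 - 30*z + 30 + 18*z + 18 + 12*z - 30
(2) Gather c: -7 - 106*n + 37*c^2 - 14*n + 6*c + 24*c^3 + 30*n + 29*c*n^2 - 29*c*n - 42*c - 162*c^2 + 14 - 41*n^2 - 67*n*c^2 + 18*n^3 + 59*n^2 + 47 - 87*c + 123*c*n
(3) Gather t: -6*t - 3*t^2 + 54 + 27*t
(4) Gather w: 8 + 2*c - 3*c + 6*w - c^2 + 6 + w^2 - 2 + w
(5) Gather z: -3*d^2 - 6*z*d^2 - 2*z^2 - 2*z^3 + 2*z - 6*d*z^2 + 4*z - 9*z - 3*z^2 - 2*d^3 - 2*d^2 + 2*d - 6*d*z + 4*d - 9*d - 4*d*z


(1) = 0
(2) = 24*c^3 + c^2*(-67*n - 125) + c*(29*n^2 + 94*n - 123) + 18*n^3 + 18*n^2 - 90*n + 54
(3) = -3*t^2 + 21*t + 54
(4) = -c^2 - c + w^2 + 7*w + 12
(5) = -2*d^3 - 5*d^2 - 3*d - 2*z^3 + z^2*(-6*d - 5) + z*(-6*d^2 - 10*d - 3)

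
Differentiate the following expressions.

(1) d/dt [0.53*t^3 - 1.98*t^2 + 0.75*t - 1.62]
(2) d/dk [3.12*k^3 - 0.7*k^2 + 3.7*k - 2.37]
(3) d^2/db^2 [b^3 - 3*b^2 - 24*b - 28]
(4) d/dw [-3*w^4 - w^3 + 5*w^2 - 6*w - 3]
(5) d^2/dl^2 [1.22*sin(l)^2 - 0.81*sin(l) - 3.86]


(1) = 1.59*t^2 - 3.96*t + 0.75
(2) = 9.36*k^2 - 1.4*k + 3.7
(3) = 6*b - 6
(4) = -12*w^3 - 3*w^2 + 10*w - 6
(5) = 0.81*sin(l) + 2.44*cos(2*l)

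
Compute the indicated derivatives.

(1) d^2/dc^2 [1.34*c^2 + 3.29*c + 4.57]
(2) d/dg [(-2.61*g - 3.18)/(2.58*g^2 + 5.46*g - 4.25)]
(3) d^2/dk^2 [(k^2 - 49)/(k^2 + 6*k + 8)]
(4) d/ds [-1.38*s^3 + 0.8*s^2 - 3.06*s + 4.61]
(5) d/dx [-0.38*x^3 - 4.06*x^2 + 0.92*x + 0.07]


(1) = 2.68000000000000
(2) = (6.7338*g^2 + 16.4088*g + 28.4553)/(6.6564*g^4 + 28.1736*g^3 + 7.8816*g^2 - 46.41*g + 18.0625)
(3) = 6*(-2*k^3 - 57*k^2 - 294*k - 436)/(k^6 + 18*k^5 + 132*k^4 + 504*k^3 + 1056*k^2 + 1152*k + 512)
(4) = -4.14*s^2 + 1.6*s - 3.06
(5) = -1.14*x^2 - 8.12*x + 0.92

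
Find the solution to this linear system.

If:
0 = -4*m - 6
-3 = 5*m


Then:
No Solution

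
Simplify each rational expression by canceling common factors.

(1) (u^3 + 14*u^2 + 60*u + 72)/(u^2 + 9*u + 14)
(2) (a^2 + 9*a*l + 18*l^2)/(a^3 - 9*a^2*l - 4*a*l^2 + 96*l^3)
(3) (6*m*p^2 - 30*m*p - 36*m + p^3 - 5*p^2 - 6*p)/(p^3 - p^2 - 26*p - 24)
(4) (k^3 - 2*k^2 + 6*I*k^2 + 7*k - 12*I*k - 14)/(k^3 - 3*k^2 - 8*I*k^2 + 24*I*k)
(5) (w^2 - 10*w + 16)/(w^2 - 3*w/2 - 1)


(1) = (u^2 + 12*u + 36)/(u + 7)
(2) = (a + 6*l)/(a^2 - 12*a*l + 32*l^2)
(3) = (6*m + p)/(p + 4)
(4) = (k^3 + k^2*(-2 + 6*I) + k*(7 - 12*I) - 14)/(k^3 + k^2*(-3 - 8*I) + 24*I*k)
(5) = (2*w - 16)/(2*w + 1)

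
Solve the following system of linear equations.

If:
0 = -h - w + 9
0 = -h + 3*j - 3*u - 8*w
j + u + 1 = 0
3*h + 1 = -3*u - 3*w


Then:
h = 19/7
j = 25/3
u = -28/3
w = 44/7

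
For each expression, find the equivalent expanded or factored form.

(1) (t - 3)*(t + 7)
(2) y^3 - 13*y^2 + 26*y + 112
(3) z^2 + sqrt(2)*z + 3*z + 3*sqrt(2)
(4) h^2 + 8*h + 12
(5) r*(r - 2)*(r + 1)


(1) = t^2 + 4*t - 21
(2) = (y - 8)*(y - 7)*(y + 2)
(3) = (z + 3)*(z + sqrt(2))
(4) = (h + 2)*(h + 6)
(5) = r^3 - r^2 - 2*r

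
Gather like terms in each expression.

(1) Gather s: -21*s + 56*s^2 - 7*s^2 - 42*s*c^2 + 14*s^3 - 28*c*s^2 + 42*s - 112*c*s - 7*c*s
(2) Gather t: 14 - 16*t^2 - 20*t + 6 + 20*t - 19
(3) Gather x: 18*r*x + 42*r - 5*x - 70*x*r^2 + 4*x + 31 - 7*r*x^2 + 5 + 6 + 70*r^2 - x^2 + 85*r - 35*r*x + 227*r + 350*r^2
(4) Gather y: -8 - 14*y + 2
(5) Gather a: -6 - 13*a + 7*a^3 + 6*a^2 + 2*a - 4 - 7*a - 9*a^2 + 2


(1) = 14*s^3 + s^2*(49 - 28*c) + s*(-42*c^2 - 119*c + 21)
(2) = 1 - 16*t^2
(3) = 420*r^2 + 354*r + x^2*(-7*r - 1) + x*(-70*r^2 - 17*r - 1) + 42
(4) = -14*y - 6
(5) = 7*a^3 - 3*a^2 - 18*a - 8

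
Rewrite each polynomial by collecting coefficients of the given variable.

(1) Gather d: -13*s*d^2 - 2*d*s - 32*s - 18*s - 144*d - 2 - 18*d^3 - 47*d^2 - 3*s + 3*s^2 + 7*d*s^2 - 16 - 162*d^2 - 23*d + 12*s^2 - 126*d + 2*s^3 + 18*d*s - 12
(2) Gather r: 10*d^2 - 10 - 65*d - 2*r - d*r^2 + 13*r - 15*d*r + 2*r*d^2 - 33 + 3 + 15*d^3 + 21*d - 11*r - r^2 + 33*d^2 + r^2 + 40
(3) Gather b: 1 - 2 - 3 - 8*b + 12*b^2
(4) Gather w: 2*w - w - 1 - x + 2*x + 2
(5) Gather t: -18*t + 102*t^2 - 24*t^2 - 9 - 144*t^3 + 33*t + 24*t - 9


(1) = -18*d^3 + d^2*(-13*s - 209) + d*(7*s^2 + 16*s - 293) + 2*s^3 + 15*s^2 - 53*s - 30
(2) = 15*d^3 + 43*d^2 - d*r^2 - 44*d + r*(2*d^2 - 15*d)
(3) = 12*b^2 - 8*b - 4
(4) = w + x + 1
(5) = -144*t^3 + 78*t^2 + 39*t - 18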